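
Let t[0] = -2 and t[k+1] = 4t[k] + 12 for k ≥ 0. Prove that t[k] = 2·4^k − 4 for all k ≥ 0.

Base case: t[0] = -2, and 2·4^0 − 4 = 2 − 4 = -2.
Assume t[r] = 2·4^r − 4 for some r ≥ 0.
Then t[r+1] = 4t[r] + 12 = 4·(2·4^r − 4) + 12 = 8·4^r − 16 + 12 = 2·4^{r+1} − 4.
So the formula holds for r+1, and by induction t[k] = 2·4^k − 4 for all k ≥ 0.

t[k] = 2·4^k − 4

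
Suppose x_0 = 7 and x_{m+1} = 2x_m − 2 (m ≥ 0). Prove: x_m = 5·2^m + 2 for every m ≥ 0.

Base case: x_0 = 7, and 5·2^0 + 2 = 5 + 2 = 7.
Assume x_k = 5·2^k + 2 for some k ≥ 0.
Then x_{k+1} = 2x_k − 2 = 2·(5·2^k + 2) − 2 = 10·2^k + 4 − 2 = 5·2^{k+1} + 2.
By induction, x_m = 5·2^m + 2 for all m ≥ 0.

x_m = 5·2^m + 2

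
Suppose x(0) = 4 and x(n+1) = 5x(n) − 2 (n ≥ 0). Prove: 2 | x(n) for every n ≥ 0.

Base case: x(0) = 4 = 2·2, so 2 | x(0).
Assume 2 | x(j), so x(j) = 2t for some integer t.
Then x(j+1) = 5x(j) − 2 = 5·(2t) − 2 = 2(5t − 1), so 2 | x(j+1).
This completes the inductive step, so 2 | x(n) for all n ≥ 0.

2 | x(n)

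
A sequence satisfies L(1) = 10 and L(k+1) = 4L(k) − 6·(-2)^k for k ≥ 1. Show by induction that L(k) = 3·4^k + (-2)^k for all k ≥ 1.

Base case: L(1) = 10, and 3·4^1 + (-2)^1 = 12 − 2 = 10.
Assume L(r) = 3·4^r + (-2)^r for some r ≥ 1.
Then L(r+1) = 4L(r) − 6·(-2)^r = 4·(3·4^r + (-2)^r) − 6·(-2)^r = 3·4^{r+1} + 4·(-2)^r − 6·(-2)^r = 3·4^{r+1} − 2·(-2)^r = 3·4^{r+1} + (-2)^{r+1}.
So the formula holds for r+1, and by induction L(k) = 3·4^k + (-2)^k for all k ≥ 1.

L(k) = 3·4^k + (-2)^k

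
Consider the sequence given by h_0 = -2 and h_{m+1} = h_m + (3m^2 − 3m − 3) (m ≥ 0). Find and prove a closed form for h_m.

Claim: h_m = m^3 − 3m^2 − m − 2.

Base case: h_0 = -2, and 0^3 − 3·0^2 − 0 − 2 = -2.
Assume h_k = k^3 − 3k^2 − k − 2.
Then h_{k+1} = h_k + (3k^2 − 3k − 3) = (k^3 − 3k^2 − k − 2) + (3k^2 − 3k − 3) = k^3 − 4k − 5,
and (k+1)^3 − 3·(k+1)^2 − (k+1) − 2 = k^3 − 4k − 5.
This completes the inductive step, so h_m = m^3 − 3m^2 − m − 2 for all m ≥ 0.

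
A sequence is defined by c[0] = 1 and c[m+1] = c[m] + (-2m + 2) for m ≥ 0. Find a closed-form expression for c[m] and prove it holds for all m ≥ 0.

Claim: c[m] = -m^2 + 3m + 1.

Base case: c[0] = 1, and -0^2 + 3·0 + 1 = 1.
Assume c[j] = -j^2 + 3j + 1.
Then c[j+1] = c[j] + (-2j + 2) = (-j^2 + 3j + 1) + (-2j + 2) = -j^2 + j + 3,
and -(j+1)^2 + 3·(j+1) + 1 = -j^2 + j + 3.
By induction, c[m] = -m^2 + 3m + 1 for all m ≥ 0.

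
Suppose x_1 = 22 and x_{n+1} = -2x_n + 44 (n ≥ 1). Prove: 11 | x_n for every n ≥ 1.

Base case: x_1 = 22 = 11·2, so 11 | x_1.
Assume 11 | x_j, so x_j = 11t for some integer t.
Then x_{j+1} = -2x_j + 44 = -2·(11t) + 44 = 11(-2t + 4), so 11 | x_{j+1}.
So the property holds for j+1, and by induction 11 | x_n for all n ≥ 1.

11 | x_n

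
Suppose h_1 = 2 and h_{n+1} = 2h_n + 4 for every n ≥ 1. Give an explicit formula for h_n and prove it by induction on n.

Claim: h_n = 3·2^n − 4.

Base case: h_1 = 2, and 3·2^1 − 4 = 6 − 4 = 2.
Assume h_j = 3·2^j − 4 for some j ≥ 1.
Then h_{j+1} = 2h_j + 4 = 2·(3·2^j − 4) + 4 = 6·2^j − 8 + 4 = 3·2^{j+1} − 4.
By induction, h_n = 3·2^n − 4 for all n ≥ 1.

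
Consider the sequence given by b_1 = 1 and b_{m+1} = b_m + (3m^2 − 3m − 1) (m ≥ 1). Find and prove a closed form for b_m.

Claim: b_m = m^3 − 3m^2 + m + 2.

Base case: b_1 = 1, and 1^3 − 3·1^2 + 1 + 2 = 1.
Assume b_j = j^3 − 3j^2 + j + 2.
Then b_{j+1} = b_j + (3j^2 − 3j − 1) = (j^3 − 3j^2 + j + 2) + (3j^2 − 3j − 1) = j^3 − 2j + 1,
and (j+1)^3 − 3·(j+1)^2 + (j+1) + 2 = j^3 − 2j + 1.
By induction, b_m = m^3 − 3m^2 + m + 2 for all m ≥ 1.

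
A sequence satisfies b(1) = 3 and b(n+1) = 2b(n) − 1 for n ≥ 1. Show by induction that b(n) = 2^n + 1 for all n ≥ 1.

Base case: b(1) = 3, and 2^1 + 1 = 2 + 1 = 3.
Assume b(r) = 2^r + 1 for some r ≥ 1.
Then b(r+1) = 2b(r) − 1 = 2·(2^r + 1) − 1 = 2^{r+1} + 2 − 1 = 2^{r+1} + 1.
By induction, b(n) = 2^n + 1 for all n ≥ 1.

b(n) = 2^n + 1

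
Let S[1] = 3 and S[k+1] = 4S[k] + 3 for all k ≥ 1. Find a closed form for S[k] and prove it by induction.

Claim: S[k] = 4^k − 1.

Base case: S[1] = 3, and 4^1 − 1 = 4 − 1 = 3.
Assume S[j] = 4^j − 1 for some j ≥ 1.
Then S[j+1] = 4S[j] + 3 = 4·(4^j − 1) + 3 = 4^{j+1} − 4 + 3 = 4^{j+1} − 1.
Hence S[k] = 4^k − 1 for every k ≥ 1, by induction.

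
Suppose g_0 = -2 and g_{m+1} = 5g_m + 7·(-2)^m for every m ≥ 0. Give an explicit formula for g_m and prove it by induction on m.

Claim: g_m = -5^m − (-2)^m.

Base case: g_0 = -2, and -5^0 − (-2)^0 = -1 − 1 = -2.
Assume g_j = -5^j − (-2)^j for some j ≥ 0.
Then g_{j+1} = 5g_j + 7·(-2)^j = 5·(-5^j − (-2)^j) + 7·(-2)^j = -5^{j+1} − 5·(-2)^j + 7·(-2)^j = -5^{j+1} + 2·(-2)^j = -5^{j+1} − (-2)^{j+1}.
This completes the inductive step, so g_m = -5^m − (-2)^m for all m ≥ 0.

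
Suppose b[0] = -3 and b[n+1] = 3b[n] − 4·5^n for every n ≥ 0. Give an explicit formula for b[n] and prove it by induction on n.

Claim: b[n] = -3^n − 2·5^n.

Base case: b[0] = -3, and -3^0 − 2·5^0 = -1 − 2 = -3.
Assume b[r] = -3^r − 2·5^r for some r ≥ 0.
Then b[r+1] = 3b[r] − 4·5^r = 3·(-3^r − 2·5^r) − 4·5^r = -3^{r+1} − 6·5^r − 4·5^r = -3^{r+1} − 10·5^r = -3^{r+1} − 2·5^{r+1}.
This completes the inductive step, so b[n] = -3^n − 2·5^n for all n ≥ 0.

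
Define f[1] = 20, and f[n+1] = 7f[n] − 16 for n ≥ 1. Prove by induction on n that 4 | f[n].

Base case: f[1] = 20 = 4·5, so 4 | f[1].
Assume 4 | f[r], so f[r] = 4t for some integer t.
Then f[r+1] = 7f[r] − 16 = 7·(4t) − 16 = 4(7t − 4), so 4 | f[r+1].
This completes the inductive step, so 4 | f[n] for all n ≥ 1.

4 | f[n]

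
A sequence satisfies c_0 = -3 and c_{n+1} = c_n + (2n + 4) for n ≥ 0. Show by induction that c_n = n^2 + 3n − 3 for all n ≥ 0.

Base case: c_0 = -3, and 0^2 + 3·0 − 3 = -3.
Assume c_m = m^2 + 3m − 3.
Then c_{m+1} = c_m + (2m + 4) = (m^2 + 3m − 3) + (2m + 4) = m^2 + 5m + 1,
and (m+1)^2 + 3·(m+1) − 3 = m^2 + 5m + 1.
This completes the inductive step, so c_n = n^2 + 3n − 3 for all n ≥ 0.

c_n = n^2 + 3n − 3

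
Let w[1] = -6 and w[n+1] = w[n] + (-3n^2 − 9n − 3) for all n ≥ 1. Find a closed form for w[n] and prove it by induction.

Claim: w[n] = -n^3 − 3n^2 + n − 3.

Base case: w[1] = -6, and -1^3 − 3·1^2 + 1 − 3 = -6.
Assume w[m] = -m^3 − 3m^2 + m − 3.
Then w[m+1] = w[m] + (-3m^2 − 9m − 3) = (-m^3 − 3m^2 + m − 3) + (-3m^2 − 9m − 3) = -m^3 − 6m^2 − 8m − 6,
and -(m+1)^3 − 3·(m+1)^2 + (m+1) − 3 = -m^3 − 6m^2 − 8m − 6.
By induction, w[n] = -n^3 − 3n^2 + n − 3 for all n ≥ 1.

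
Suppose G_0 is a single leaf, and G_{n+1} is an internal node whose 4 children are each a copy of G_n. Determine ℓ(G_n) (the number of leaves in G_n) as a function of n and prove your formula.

Claim: ℓ(G_n) = 4^n.

Base case: ℓ(G_0) = 1, and 4^0 = 1.
Assume ℓ(G_m) = 4^m.
Then ℓ(G_{m+1}) = 4·ℓ(G_m) = 4·4^m = 4^{m+1}.
So the formula holds for m+1, and by induction ℓ(G_n) = 4^n for all n ≥ 0.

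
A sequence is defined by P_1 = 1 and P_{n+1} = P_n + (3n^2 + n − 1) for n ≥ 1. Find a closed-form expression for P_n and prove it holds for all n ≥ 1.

Claim: P_n = n^3 − n^2 − n + 2.

Base case: P_1 = 1, and 1^3 − 1^2 − 1 + 2 = 1.
Assume P_k = k^3 − k^2 − k + 2.
Then P_{k+1} = P_k + (3k^2 + k − 1) = (k^3 − k^2 − k + 2) + (3k^2 + k − 1) = k^3 + 2k^2 + 1,
and (k+1)^3 − (k+1)^2 − (k+1) + 2 = k^3 + 2k^2 + 1.
By induction, P_n = n^3 − n^2 − n + 2 for all n ≥ 1.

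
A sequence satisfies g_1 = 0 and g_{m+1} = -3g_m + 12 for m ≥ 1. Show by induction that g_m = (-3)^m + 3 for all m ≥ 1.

Base case: g_1 = 0, and (-3)^1 + 3 = -3 + 3 = 0.
Assume g_j = (-3)^j + 3 for some j ≥ 1.
Then g_{j+1} = -3g_j + 12 = -3·((-3)^j + 3) + 12 = -3·(-3)^j − 9 + 12 = (-3)^{j+1} + 3.
This completes the inductive step, so g_m = (-3)^m + 3 for all m ≥ 1.

g_m = (-3)^m + 3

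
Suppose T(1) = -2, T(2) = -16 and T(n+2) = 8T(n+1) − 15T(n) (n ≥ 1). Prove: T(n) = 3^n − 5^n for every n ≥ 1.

Base cases: T(1) = -2 and 3^1 − 5^1 = -2; T(2) = -16 and 3^2 − 5^2 = -16.
Assume T(i) = 3^i − 5^i for all 1 ≤ i ≤ j, where j ≥ 2.
Then T(j+1) = 8T(j) − 15T(j−1) = 8·(3^j − 5^j) − 15·(3^{j−1} − 5^{j−1}) = (8·3 − 15)3^{j−1} − (8·5 − 15)5^{j−1} = 9·3^{j−1} − 25·5^{j−1} = 3^{j+1} − 5^{j+1}.
By strong induction, T(n) = 3^n − 5^n for all n ≥ 1.

T(n) = 3^n − 5^n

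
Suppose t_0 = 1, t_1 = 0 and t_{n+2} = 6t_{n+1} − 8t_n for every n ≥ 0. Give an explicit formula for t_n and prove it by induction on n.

Claim: t_n = -4^n + 2·2^n.

Base cases: t_0 = 1 and -4^0 + 2·2^0 = 1; t_1 = 0 and -4^1 + 2·2^1 = 0.
Assume t_j = -4^j + 2·2^j for all 0 ≤ j ≤ r, where r ≥ 1.
Then t_{r+1} = 6t_r − 8t_{r−1} = 6·(-4^r + 2·2^r) − 8·(-4^{r−1} + 2·2^{r−1}) = -(6·4 − 8)4^{r−1} + 2·(6·2 − 8)2^{r−1} = -16·4^{r−1} + 8·2^{r−1} = -4^{r+1} + 2·2^{r+1}.
By strong induction, t_n = -4^n + 2·2^n for all n ≥ 0.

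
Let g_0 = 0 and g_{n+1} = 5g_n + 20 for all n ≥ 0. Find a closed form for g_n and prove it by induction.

Claim: g_n = 5^{n+1} − 5.

Base case: g_0 = 0, and 5^{0+1} − 5 = 5 − 5 = 0.
Assume g_r = 5^{r+1} − 5 for some r ≥ 0.
Then g_{r+1} = 5g_r + 20 = 5·(5^{r+1} − 5) + 20 = 5^{r+2} − 25 + 20 = 5^{r+2} − 5.
By induction, g_n = 5^{n+1} − 5 for all n ≥ 0.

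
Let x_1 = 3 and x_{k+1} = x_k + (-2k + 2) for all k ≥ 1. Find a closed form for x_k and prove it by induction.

Claim: x_k = -k^2 + 3k + 1.

Base case: x_1 = 3, and -1^2 + 3·1 + 1 = 3.
Assume x_j = -j^2 + 3j + 1.
Then x_{j+1} = x_j + (-2j + 2) = (-j^2 + 3j + 1) + (-2j + 2) = -j^2 + j + 3,
and -(j+1)^2 + 3·(j+1) + 1 = -j^2 + j + 3.
Hence x_k = -k^2 + 3k + 1 for every k ≥ 1, by induction.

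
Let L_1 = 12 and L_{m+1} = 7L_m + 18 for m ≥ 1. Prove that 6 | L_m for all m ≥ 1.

Base case: L_1 = 12 = 6·2, so 6 | L_1.
Assume 6 | L_k, so L_k = 6t for some integer t.
Then L_{k+1} = 7L_k + 18 = 7·(6t) + 18 = 6(7t + 3), so 6 | L_{k+1}.
Hence 6 | L_m for every m ≥ 1, by induction.

6 | L_m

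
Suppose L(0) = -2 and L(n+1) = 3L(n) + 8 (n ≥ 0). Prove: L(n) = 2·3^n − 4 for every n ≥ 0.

Base case: L(0) = -2, and 2·3^0 − 4 = 2 − 4 = -2.
Assume L(j) = 2·3^j − 4 for some j ≥ 0.
Then L(j+1) = 3L(j) + 8 = 3·(2·3^j − 4) + 8 = 6·3^j − 12 + 8 = 2·3^{j+1} − 4.
This completes the inductive step, so L(n) = 2·3^n − 4 for all n ≥ 0.

L(n) = 2·3^n − 4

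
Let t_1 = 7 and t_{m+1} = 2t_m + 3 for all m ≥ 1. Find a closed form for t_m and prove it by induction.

Claim: t_m = 5·2^m − 3.

Base case: t_1 = 7, and 5·2^1 − 3 = 10 − 3 = 7.
Assume t_k = 5·2^k − 3 for some k ≥ 1.
Then t_{k+1} = 2t_k + 3 = 2·(5·2^k − 3) + 3 = 10·2^k − 6 + 3 = 5·2^{k+1} − 3.
Hence t_m = 5·2^m − 3 for every m ≥ 1, by induction.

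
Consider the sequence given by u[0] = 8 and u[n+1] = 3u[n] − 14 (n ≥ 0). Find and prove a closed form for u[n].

Claim: u[n] = 3^n + 7.

Base case: u[0] = 8, and 3^0 + 7 = 1 + 7 = 8.
Assume u[m] = 3^m + 7 for some m ≥ 0.
Then u[m+1] = 3u[m] − 14 = 3·(3^m + 7) − 14 = 3^{m+1} + 21 − 14 = 3^{m+1} + 7.
Hence u[n] = 3^n + 7 for every n ≥ 0, by induction.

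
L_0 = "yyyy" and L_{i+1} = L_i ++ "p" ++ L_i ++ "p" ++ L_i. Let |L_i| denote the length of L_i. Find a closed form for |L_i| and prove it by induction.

Claim: |L_i| = 5·3^i − 1.

Base case: |L_0| = 4, and 5·3^0 − 1 = 4.
Assume |L_k| = 5·3^k − 1.
Then |L_{k+1}| = 3|L_k| + 2 = 3(5·3^k − 1) + 2 = 5·3^{k+1} − 3 + 2 = 5·3^{k+1} − 1.
Hence |L_i| = 5·3^i − 1 for every i ≥ 0, by induction.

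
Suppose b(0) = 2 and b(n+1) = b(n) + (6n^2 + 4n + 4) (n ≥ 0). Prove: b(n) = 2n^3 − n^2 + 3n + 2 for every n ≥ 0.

Base case: b(0) = 2, and 2·0^3 − 0^2 + 3·0 + 2 = 2.
Assume b(k) = 2k^3 − k^2 + 3k + 2.
Then b(k+1) = b(k) + (6k^2 + 4k + 4) = (2k^3 − k^2 + 3k + 2) + (6k^2 + 4k + 4) = 2k^3 + 5k^2 + 7k + 6,
and 2·(k+1)^3 − (k+1)^2 + 3·(k+1) + 2 = 2k^3 + 5k^2 + 7k + 6.
By induction, b(n) = 2n^3 − n^2 + 3n + 2 for all n ≥ 0.

b(n) = 2n^3 − n^2 + 3n + 2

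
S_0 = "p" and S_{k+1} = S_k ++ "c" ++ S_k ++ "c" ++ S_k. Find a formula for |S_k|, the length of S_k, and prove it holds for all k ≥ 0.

Claim: |S_k| = 2·3^k − 1.

Base case: |S_0| = 1, and 2·3^0 − 1 = 1.
Assume |S_j| = 2·3^j − 1.
Then |S_{j+1}| = 3|S_j| + 2 = 3(2·3^j − 1) + 2 = 2·3^{j+1} − 3 + 2 = 2·3^{j+1} − 1.
Hence |S_k| = 2·3^k − 1 for every k ≥ 0, by induction.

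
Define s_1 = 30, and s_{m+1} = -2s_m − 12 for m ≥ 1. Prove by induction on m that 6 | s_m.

Base case: s_1 = 30 = 6·5, so 6 | s_1.
Assume 6 | s_k, so s_k = 6t for some integer t.
Then s_{k+1} = -2s_k − 12 = -2·(6t) − 12 = 6(-2t − 2), so 6 | s_{k+1}.
This completes the inductive step, so 6 | s_m for all m ≥ 1.

6 | s_m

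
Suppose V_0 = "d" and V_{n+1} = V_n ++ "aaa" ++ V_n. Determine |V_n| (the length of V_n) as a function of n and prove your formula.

Claim: |V_n| = 2^{n+2} − 3.

Base case: |V_0| = 1, and 2^{0+2} − 3 = 1.
Assume |V_j| = 2^{j+2} − 3.
Then |V_{j+1}| = |V_j| + 3 + |V_j| = 2|V_j| + 3 = 2(2^{j+2} − 3) + 3 = 2^{j+3} − 6 + 3 = 2^{j+3} − 3.
This completes the inductive step, so |V_n| = 2^{n+2} − 3 for all n ≥ 0.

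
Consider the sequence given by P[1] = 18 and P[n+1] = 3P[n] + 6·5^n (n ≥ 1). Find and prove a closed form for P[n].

Claim: P[n] = 3^n + 3·5^n.

Base case: P[1] = 18, and 3^1 + 3·5^1 = 3 + 15 = 18.
Assume P[k] = 3^k + 3·5^k for some k ≥ 1.
Then P[k+1] = 3P[k] + 6·5^k = 3·(3^k + 3·5^k) + 6·5^k = 3^{k+1} + 9·5^k + 6·5^k = 3^{k+1} + 15·5^k = 3^{k+1} + 3·5^{k+1}.
Hence P[n] = 3^n + 3·5^n for every n ≥ 1, by induction.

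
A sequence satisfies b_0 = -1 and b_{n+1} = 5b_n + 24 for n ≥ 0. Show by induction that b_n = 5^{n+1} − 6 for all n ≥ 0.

Base case: b_0 = -1, and 5^{0+1} − 6 = 5 − 6 = -1.
Assume b_k = 5^{k+1} − 6 for some k ≥ 0.
Then b_{k+1} = 5b_k + 24 = 5·(5^{k+1} − 6) + 24 = 5^{k+2} − 30 + 24 = 5^{k+2} − 6.
This completes the inductive step, so b_n = 5^{n+1} − 6 for all n ≥ 0.

b_n = 5^{n+1} − 6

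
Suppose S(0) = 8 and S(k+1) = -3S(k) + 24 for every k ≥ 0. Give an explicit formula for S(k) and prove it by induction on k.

Claim: S(k) = 2·(-3)^k + 6.

Base case: S(0) = 8, and 2·(-3)^0 + 6 = 2 + 6 = 8.
Assume S(m) = 2·(-3)^m + 6 for some m ≥ 0.
Then S(m+1) = -3S(m) + 24 = -3·(2·(-3)^m + 6) + 24 = -6·(-3)^m − 18 + 24 = 2·(-3)^{m+1} + 6.
Hence S(k) = 2·(-3)^k + 6 for every k ≥ 0, by induction.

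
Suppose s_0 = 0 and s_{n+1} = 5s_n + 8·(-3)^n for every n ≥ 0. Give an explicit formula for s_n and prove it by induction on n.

Claim: s_n = 5^n − (-3)^n.

Base case: s_0 = 0, and 5^0 − (-3)^0 = 1 − 1 = 0.
Assume s_m = 5^m − (-3)^m for some m ≥ 0.
Then s_{m+1} = 5s_m + 8·(-3)^m = 5·(5^m − (-3)^m) + 8·(-3)^m = 5^{m+1} − 5·(-3)^m + 8·(-3)^m = 5^{m+1} + 3·(-3)^m = 5^{m+1} − (-3)^{m+1}.
So the formula holds for m+1, and by induction s_n = 5^n − (-3)^n for all n ≥ 0.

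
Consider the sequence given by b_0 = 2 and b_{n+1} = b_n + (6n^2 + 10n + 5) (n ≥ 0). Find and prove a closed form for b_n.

Claim: b_n = 2n^3 + 2n^2 + n + 2.

Base case: b_0 = 2, and 2·0^3 + 2·0^2 + 0 + 2 = 2.
Assume b_m = 2m^3 + 2m^2 + m + 2.
Then b_{m+1} = b_m + (6m^2 + 10m + 5) = (2m^3 + 2m^2 + m + 2) + (6m^2 + 10m + 5) = 2m^3 + 8m^2 + 11m + 7,
and 2·(m+1)^3 + 2·(m+1)^2 + (m+1) + 2 = 2m^3 + 8m^2 + 11m + 7.
This completes the inductive step, so b_n = 2n^3 + 2n^2 + n + 2 for all n ≥ 0.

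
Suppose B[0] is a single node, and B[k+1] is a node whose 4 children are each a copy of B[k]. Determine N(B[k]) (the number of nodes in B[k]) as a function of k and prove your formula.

Claim: N(B[k]) = (4^{k+1} − 1)/3.

Base case: N(B[0]) = 1, and (4^{0+1} − 1)/3 = 1.
Assume N(B[m]) = (4^{m+1} − 1)/3.
Then N(B[m+1]) = 1 + 4N(B[m]) = 1 + 4·(4^{m+1} − 1)/3 = 1 + (4^{m+2} − 4)/3 = (3 + 4^{m+2} − 4)/3 = (4^{m+2} − 1)/3.
This completes the inductive step, so N(B[k]) = (4^{k+1} − 1)/3 for all k ≥ 0.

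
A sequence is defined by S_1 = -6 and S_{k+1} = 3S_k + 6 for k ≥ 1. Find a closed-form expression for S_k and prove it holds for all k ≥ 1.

Claim: S_k = -3^k − 3.

Base case: S_1 = -6, and -3^1 − 3 = -3 − 3 = -6.
Assume S_m = -3^m − 3 for some m ≥ 1.
Then S_{m+1} = 3S_m + 6 = 3·(-3^m − 3) + 6 = -3^{m+1} − 9 + 6 = -3^{m+1} − 3.
Hence S_k = -3^k − 3 for every k ≥ 1, by induction.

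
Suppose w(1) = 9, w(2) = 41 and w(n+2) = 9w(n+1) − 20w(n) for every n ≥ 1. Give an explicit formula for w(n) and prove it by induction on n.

Claim: w(n) = 4^n + 5^n.

Base cases: w(1) = 9 and 4^1 + 5^1 = 9; w(2) = 41 and 4^2 + 5^2 = 41.
Assume w(j) = 4^j + 5^j for all 1 ≤ j ≤ m, where m ≥ 2.
Then w(m+1) = 9w(m) − 20w(m−1) = 9·(4^m + 5^m) − 20·(4^{m−1} + 5^{m−1}) = (9·4 − 20)4^{m−1} + (9·5 − 20)5^{m−1} = 16·4^{m−1} + 25·5^{m−1} = 4^{m+1} + 5^{m+1}.
Hence w(n) = 4^n + 5^n for every n ≥ 1, by strong induction.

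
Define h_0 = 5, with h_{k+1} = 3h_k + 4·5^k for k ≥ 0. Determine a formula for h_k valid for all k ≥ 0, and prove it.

Claim: h_k = 3·3^k + 2·5^k.

Base case: h_0 = 5, and 3·3^0 + 2·5^0 = 3 + 2 = 5.
Assume h_m = 3·3^m + 2·5^m for some m ≥ 0.
Then h_{m+1} = 3h_m + 4·5^m = 3·(3·3^m + 2·5^m) + 4·5^m = 3·3^{m+1} + 6·5^m + 4·5^m = 3·3^{m+1} + 10·5^m = 3·3^{m+1} + 2·5^{m+1}.
Hence h_k = 3·3^k + 2·5^k for every k ≥ 0, by induction.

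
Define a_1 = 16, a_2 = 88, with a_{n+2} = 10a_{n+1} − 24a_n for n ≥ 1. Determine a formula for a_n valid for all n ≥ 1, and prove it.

Claim: a_n = 4^n + 2·6^n.

Base cases: a_1 = 16 and 4^1 + 2·6^1 = 16; a_2 = 88 and 4^2 + 2·6^2 = 88.
Assume a_j = 4^j + 2·6^j for all 1 ≤ j ≤ m, where m ≥ 2.
Then a_{m+1} = 10a_m − 24a_{m−1} = 10·(4^m + 2·6^m) − 24·(4^{m−1} + 2·6^{m−1}) = (10·4 − 24)4^{m−1} + 2·(10·6 − 24)6^{m−1} = 16·4^{m−1} + 72·6^{m−1} = 4^{m+1} + 2·6^{m+1}.
By strong induction, a_n = 4^n + 2·6^n for all n ≥ 1.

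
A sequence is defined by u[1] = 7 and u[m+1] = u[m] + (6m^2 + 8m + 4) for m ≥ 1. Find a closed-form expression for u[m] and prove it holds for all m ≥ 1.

Claim: u[m] = 2m^3 + m^2 + m + 3.

Base case: u[1] = 7, and 2·1^3 + 1^2 + 1 + 3 = 7.
Assume u[r] = 2r^3 + r^2 + r + 3.
Then u[r+1] = u[r] + (6r^2 + 8r + 4) = (2r^3 + r^2 + r + 3) + (6r^2 + 8r + 4) = 2r^3 + 7r^2 + 9r + 7,
and 2·(r+1)^3 + (r+1)^2 + (r+1) + 3 = 2r^3 + 7r^2 + 9r + 7.
Hence u[m] = 2m^3 + m^2 + m + 3 for every m ≥ 1, by induction.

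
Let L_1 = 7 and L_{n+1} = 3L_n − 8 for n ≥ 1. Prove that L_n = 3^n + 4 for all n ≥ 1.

Base case: L_1 = 7, and 3^1 + 4 = 3 + 4 = 7.
Assume L_r = 3^r + 4 for some r ≥ 1.
Then L_{r+1} = 3L_r − 8 = 3·(3^r + 4) − 8 = 3^{r+1} + 12 − 8 = 3^{r+1} + 4.
Hence L_n = 3^n + 4 for every n ≥ 1, by induction.

L_n = 3^n + 4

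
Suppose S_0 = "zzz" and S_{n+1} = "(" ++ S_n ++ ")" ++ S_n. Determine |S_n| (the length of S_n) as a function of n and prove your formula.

Claim: |S_n| = 5·2^n − 2.

Base case: |S_0| = 3, and 5·2^0 − 2 = 3.
Assume |S_m| = 5·2^m − 2.
Then |S_{m+1}| = 1 + |S_m| + 1 + |S_m| = 2|S_m| + 2 = 2(5·2^m − 2) + 2 = 5·2^{m+1} − 4 + 2 = 5·2^{m+1} − 2.
Hence |S_n| = 5·2^n − 2 for every n ≥ 0, by induction.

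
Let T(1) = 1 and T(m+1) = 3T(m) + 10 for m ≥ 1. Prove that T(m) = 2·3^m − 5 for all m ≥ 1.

Base case: T(1) = 1, and 2·3^1 − 5 = 6 − 5 = 1.
Assume T(j) = 2·3^j − 5 for some j ≥ 1.
Then T(j+1) = 3T(j) + 10 = 3·(2·3^j − 5) + 10 = 6·3^j − 15 + 10 = 2·3^{j+1} − 5.
This completes the inductive step, so T(m) = 2·3^m − 5 for all m ≥ 1.

T(m) = 2·3^m − 5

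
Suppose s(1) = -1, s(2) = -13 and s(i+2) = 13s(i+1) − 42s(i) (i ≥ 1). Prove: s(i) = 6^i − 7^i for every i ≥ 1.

Base cases: s(1) = -1 and 6^1 − 7^1 = -1; s(2) = -13 and 6^2 − 7^2 = -13.
Assume s(j) = 6^j − 7^j for all 1 ≤ j ≤ k, where k ≥ 2.
Then s(k+1) = 13s(k) − 42s(k−1) = 13·(6^k − 7^k) − 42·(6^{k−1} − 7^{k−1}) = (13·6 − 42)6^{k−1} − (13·7 − 42)7^{k−1} = 36·6^{k−1} − 49·7^{k−1} = 6^{k+1} − 7^{k+1}.
This completes the inductive step, so s(i) = 6^i − 7^i for all i ≥ 1.

s(i) = 6^i − 7^i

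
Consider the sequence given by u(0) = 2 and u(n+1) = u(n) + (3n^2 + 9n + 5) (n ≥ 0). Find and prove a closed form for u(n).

Claim: u(n) = n^3 + 3n^2 + n + 2.

Base case: u(0) = 2, and 0^3 + 3·0^2 + 0 + 2 = 2.
Assume u(j) = j^3 + 3j^2 + j + 2.
Then u(j+1) = u(j) + (3j^2 + 9j + 5) = (j^3 + 3j^2 + j + 2) + (3j^2 + 9j + 5) = j^3 + 6j^2 + 10j + 7,
and (j+1)^3 + 3·(j+1)^2 + (j+1) + 2 = j^3 + 6j^2 + 10j + 7.
By induction, u(n) = n^3 + 3n^2 + n + 2 for all n ≥ 0.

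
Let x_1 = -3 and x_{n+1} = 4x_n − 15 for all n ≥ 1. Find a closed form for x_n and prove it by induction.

Claim: x_n = -2·4^n + 5.

Base case: x_1 = -3, and -2·4^1 + 5 = -8 + 5 = -3.
Assume x_m = -2·4^m + 5 for some m ≥ 1.
Then x_{m+1} = 4x_m − 15 = 4·(-2·4^m + 5) − 15 = -8·4^m + 20 − 15 = -2·4^{m+1} + 5.
So the formula holds for m+1, and by induction x_n = -2·4^n + 5 for all n ≥ 1.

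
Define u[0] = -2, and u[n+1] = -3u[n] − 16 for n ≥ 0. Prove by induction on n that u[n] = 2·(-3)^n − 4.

Base case: u[0] = -2, and 2·(-3)^0 − 4 = 2 − 4 = -2.
Assume u[j] = 2·(-3)^j − 4 for some j ≥ 0.
Then u[j+1] = -3u[j] − 16 = -3·(2·(-3)^j − 4) − 16 = -6·(-3)^j + 12 − 16 = 2·(-3)^{j+1} − 4.
Hence u[n] = 2·(-3)^n − 4 for every n ≥ 0, by induction.

u[n] = 2·(-3)^n − 4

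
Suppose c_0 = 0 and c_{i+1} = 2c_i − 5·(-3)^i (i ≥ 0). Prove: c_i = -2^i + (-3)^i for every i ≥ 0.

Base case: c_0 = 0, and -2^0 + (-3)^0 = -1 + 1 = 0.
Assume c_r = -2^r + (-3)^r for some r ≥ 0.
Then c_{r+1} = 2c_r − 5·(-3)^r = 2·(-2^r + (-3)^r) − 5·(-3)^r = -2^{r+1} + 2·(-3)^r − 5·(-3)^r = -2^{r+1} − 3·(-3)^r = -2^{r+1} + (-3)^{r+1}.
So the formula holds for r+1, and by induction c_i = -2^i + (-3)^i for all i ≥ 0.

c_i = -2^i + (-3)^i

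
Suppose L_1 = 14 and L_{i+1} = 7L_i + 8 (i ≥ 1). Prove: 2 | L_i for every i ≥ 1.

Base case: L_1 = 14 = 2·7, so 2 | L_1.
Assume 2 | L_r, so L_r = 2t for some integer t.
Then L_{r+1} = 7L_r + 8 = 7·(2t) + 8 = 2(7t + 4), so 2 | L_{r+1}.
By induction, 2 | L_i for all i ≥ 1.

2 | L_i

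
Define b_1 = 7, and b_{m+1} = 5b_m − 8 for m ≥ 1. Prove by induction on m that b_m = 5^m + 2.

Base case: b_1 = 7, and 5^1 + 2 = 5 + 2 = 7.
Assume b_j = 5^j + 2 for some j ≥ 1.
Then b_{j+1} = 5b_j − 8 = 5·(5^j + 2) − 8 = 5^{j+1} + 10 − 8 = 5^{j+1} + 2.
Hence b_m = 5^m + 2 for every m ≥ 1, by induction.

b_m = 5^m + 2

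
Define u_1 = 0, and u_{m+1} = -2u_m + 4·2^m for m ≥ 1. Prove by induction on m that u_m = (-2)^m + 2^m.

Base case: u_1 = 0, and (-2)^1 + 2^1 = -2 + 2 = 0.
Assume u_k = (-2)^k + 2^k for some k ≥ 1.
Then u_{k+1} = -2u_k + 4·2^k = -2·((-2)^k + 2^k) + 4·2^k = (-2)^{k+1} − 2·2^k + 4·2^k = (-2)^{k+1} + 2·2^k = (-2)^{k+1} + 2^{k+1}.
Hence u_m = (-2)^m + 2^m for every m ≥ 1, by induction.

u_m = (-2)^m + 2^m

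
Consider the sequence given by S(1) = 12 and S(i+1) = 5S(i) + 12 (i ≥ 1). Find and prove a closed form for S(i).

Claim: S(i) = 3·5^i − 3.

Base case: S(1) = 12, and 3·5^1 − 3 = 15 − 3 = 12.
Assume S(j) = 3·5^j − 3 for some j ≥ 1.
Then S(j+1) = 5S(j) + 12 = 5·(3·5^j − 3) + 12 = 15·5^j − 15 + 12 = 3·5^{j+1} − 3.
Hence S(i) = 3·5^i − 3 for every i ≥ 1, by induction.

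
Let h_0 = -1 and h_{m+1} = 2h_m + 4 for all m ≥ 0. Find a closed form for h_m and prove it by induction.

Claim: h_m = 3·2^m − 4.

Base case: h_0 = -1, and 3·2^0 − 4 = 3 − 4 = -1.
Assume h_j = 3·2^j − 4 for some j ≥ 0.
Then h_{j+1} = 2h_j + 4 = 2·(3·2^j − 4) + 4 = 6·2^j − 8 + 4 = 3·2^{j+1} − 4.
Hence h_m = 3·2^m − 4 for every m ≥ 0, by induction.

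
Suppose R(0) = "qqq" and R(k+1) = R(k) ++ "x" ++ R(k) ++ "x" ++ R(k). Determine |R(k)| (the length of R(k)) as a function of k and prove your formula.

Claim: |R(k)| = 4·3^k − 1.

Base case: |R(0)| = 3, and 4·3^0 − 1 = 3.
Assume |R(j)| = 4·3^j − 1.
Then |R(j+1)| = 3|R(j)| + 2 = 3(4·3^j − 1) + 2 = 4·3^{j+1} − 3 + 2 = 4·3^{j+1} − 1.
This completes the inductive step, so |R(k)| = 4·3^k − 1 for all k ≥ 0.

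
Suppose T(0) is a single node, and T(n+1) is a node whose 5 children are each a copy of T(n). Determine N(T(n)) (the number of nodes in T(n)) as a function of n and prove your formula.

Claim: N(T(n)) = (5^{n+1} − 1)/4.

Base case: N(T(0)) = 1, and (5^{0+1} − 1)/4 = 1.
Assume N(T(j)) = (5^{j+1} − 1)/4.
Then N(T(j+1)) = 1 + 5N(T(j)) = 1 + 5·(5^{j+1} − 1)/4 = 1 + (5^{j+2} − 5)/4 = (4 + 5^{j+2} − 5)/4 = (5^{j+2} − 1)/4.
This completes the inductive step, so N(T(n)) = (5^{n+1} − 1)/4 for all n ≥ 0.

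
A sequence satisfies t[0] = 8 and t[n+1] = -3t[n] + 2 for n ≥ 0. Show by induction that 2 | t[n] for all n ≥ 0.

Base case: t[0] = 8 = 2·4, so 2 | t[0].
Assume 2 | t[k], so t[k] = 2s for some integer s.
Then t[k+1] = -3t[k] + 2 = -3·(2s) + 2 = 2(-3s + 1), so 2 | t[k+1].
Hence 2 | t[n] for every n ≥ 0, by induction.

2 | t[n]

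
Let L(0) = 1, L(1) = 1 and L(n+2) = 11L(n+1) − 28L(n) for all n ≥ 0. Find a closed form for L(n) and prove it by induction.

Claim: L(n) = 2·4^n − 7^n.

Base cases: L(0) = 1 and 2·4^0 − 7^0 = 1; L(1) = 1 and 2·4^1 − 7^1 = 1.
Assume L(j) = 2·4^j − 7^j for all 0 ≤ j ≤ r, where r ≥ 1.
Then L(r+1) = 11L(r) − 28L(r−1) = 11·(2·4^r − 7^r) − 28·(2·4^{r−1} − 7^{r−1}) = 2·(11·4 − 28)4^{r−1} − (11·7 − 28)7^{r−1} = 32·4^{r−1} − 49·7^{r−1} = 2·4^{r+1} − 7^{r+1}.
This completes the inductive step, so L(n) = 2·4^n − 7^n for all n ≥ 0.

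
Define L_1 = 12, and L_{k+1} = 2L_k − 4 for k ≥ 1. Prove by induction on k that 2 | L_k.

Base case: L_1 = 12 = 2·6, so 2 | L_1.
Assume 2 | L_r, so L_r = 2t for some integer t.
Then L_{r+1} = 2L_r − 4 = 2·(2t) − 4 = 2(2t − 2), so 2 | L_{r+1}.
This completes the inductive step, so 2 | L_k for all k ≥ 1.

2 | L_k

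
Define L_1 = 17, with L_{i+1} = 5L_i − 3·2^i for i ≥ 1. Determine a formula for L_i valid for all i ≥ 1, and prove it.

Claim: L_i = 3·5^i + 2^i.

Base case: L_1 = 17, and 3·5^1 + 2^1 = 15 + 2 = 17.
Assume L_k = 3·5^k + 2^k for some k ≥ 1.
Then L_{k+1} = 5L_k − 3·2^k = 5·(3·5^k + 2^k) − 3·2^k = 3·5^{k+1} + 5·2^k − 3·2^k = 3·5^{k+1} + 2·2^k = 3·5^{k+1} + 2^{k+1}.
This completes the inductive step, so L_i = 3·5^i + 2^i for all i ≥ 1.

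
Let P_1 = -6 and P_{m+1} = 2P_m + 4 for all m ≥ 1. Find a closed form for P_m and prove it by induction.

Claim: P_m = -2^m − 4.

Base case: P_1 = -6, and -2^1 − 4 = -2 − 4 = -6.
Assume P_j = -2^j − 4 for some j ≥ 1.
Then P_{j+1} = 2P_j + 4 = 2·(-2^j − 4) + 4 = -2^{j+1} − 8 + 4 = -2^{j+1} − 4.
Hence P_m = -2^m − 4 for every m ≥ 1, by induction.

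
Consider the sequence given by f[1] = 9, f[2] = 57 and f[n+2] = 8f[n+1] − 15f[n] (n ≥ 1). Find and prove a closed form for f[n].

Claim: f[n] = 3·5^n − 2·3^n.

Base cases: f[1] = 9 and 3·5^1 − 2·3^1 = 9; f[2] = 57 and 3·5^2 − 2·3^2 = 57.
Assume f[j] = 3·5^j − 2·3^j for all 1 ≤ j ≤ k, where k ≥ 2.
Then f[k+1] = 8f[k] − 15f[k−1] = 8·(3·5^k − 2·3^k) − 15·(3·5^{k−1} − 2·3^{k−1}) = 3·(8·5 − 15)5^{k−1} − 2·(8·3 − 15)3^{k−1} = 75·5^{k−1} − 18·3^{k−1} = 3·5^{k+1} − 2·3^{k+1}.
This completes the inductive step, so f[n] = 3·5^n − 2·3^n for all n ≥ 1.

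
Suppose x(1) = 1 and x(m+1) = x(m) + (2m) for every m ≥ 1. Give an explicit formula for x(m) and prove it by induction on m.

Claim: x(m) = m^2 − m + 1.

Base case: x(1) = 1, and 1^2 − 1 + 1 = 1.
Assume x(j) = j^2 − j + 1.
Then x(j+1) = x(j) + (2j) = (j^2 − j + 1) + (2j) = j^2 + j + 1,
and (j+1)^2 − (j+1) + 1 = j^2 + j + 1.
This completes the inductive step, so x(m) = m^2 − m + 1 for all m ≥ 1.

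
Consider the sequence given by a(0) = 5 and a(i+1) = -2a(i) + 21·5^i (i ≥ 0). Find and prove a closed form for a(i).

Claim: a(i) = 2·(-2)^i + 3·5^i.

Base case: a(0) = 5, and 2·(-2)^0 + 3·5^0 = 2 + 3 = 5.
Assume a(m) = 2·(-2)^m + 3·5^m for some m ≥ 0.
Then a(m+1) = -2a(m) + 21·5^m = -2·(2·(-2)^m + 3·5^m) + 21·5^m = 2·(-2)^{m+1} − 6·5^m + 21·5^m = 2·(-2)^{m+1} + 15·5^m = 2·(-2)^{m+1} + 3·5^{m+1}.
By induction, a(i) = 2·(-2)^i + 3·5^i for all i ≥ 0.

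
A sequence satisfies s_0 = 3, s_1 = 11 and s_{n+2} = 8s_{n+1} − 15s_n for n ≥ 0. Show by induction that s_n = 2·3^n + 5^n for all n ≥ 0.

Base cases: s_0 = 3 and 2·3^0 + 5^0 = 3; s_1 = 11 and 2·3^1 + 5^1 = 11.
Assume s_j = 2·3^j + 5^j for all 0 ≤ j ≤ r, where r ≥ 1.
Then s_{r+1} = 8s_r − 15s_{r−1} = 8·(2·3^r + 5^r) − 15·(2·3^{r−1} + 5^{r−1}) = 2·(8·3 − 15)3^{r−1} + (8·5 − 15)5^{r−1} = 18·3^{r−1} + 25·5^{r−1} = 2·3^{r+1} + 5^{r+1}.
By strong induction, s_n = 2·3^n + 5^n for all n ≥ 0.

s_n = 2·3^n + 5^n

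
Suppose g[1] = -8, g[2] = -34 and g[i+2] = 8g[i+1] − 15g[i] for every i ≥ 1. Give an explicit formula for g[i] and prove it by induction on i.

Claim: g[i] = -3^i − 5^i.

Base cases: g[1] = -8 and -3^1 − 5^1 = -8; g[2] = -34 and -3^2 − 5^2 = -34.
Assume g[j] = -3^j − 5^j for all 1 ≤ j ≤ m, where m ≥ 2.
Then g[m+1] = 8g[m] − 15g[m−1] = 8·(-3^m − 5^m) − 15·(-3^{m−1} − 5^{m−1}) = -(8·3 − 15)3^{m−1} − (8·5 − 15)5^{m−1} = -9·3^{m−1} − 25·5^{m−1} = -3^{m+1} − 5^{m+1}.
This completes the inductive step, so g[i] = -3^i − 5^i for all i ≥ 1.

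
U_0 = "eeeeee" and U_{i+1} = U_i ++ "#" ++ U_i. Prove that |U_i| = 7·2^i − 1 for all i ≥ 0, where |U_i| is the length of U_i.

Base case: |U_0| = 6, and 7·2^0 − 1 = 6.
Assume |U_m| = 7·2^m − 1.
Then |U_{m+1}| = |U_m| + 1 + |U_m| = 2|U_m| + 1 = 2(7·2^m − 1) + 1 = 7·2^{m+1} − 2 + 1 = 7·2^{m+1} − 1.
This completes the inductive step, so |U_i| = 7·2^i − 1 for all i ≥ 0.

|U_i| = 7·2^i − 1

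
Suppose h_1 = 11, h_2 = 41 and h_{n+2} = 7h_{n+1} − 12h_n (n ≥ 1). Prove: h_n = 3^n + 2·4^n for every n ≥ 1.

Base cases: h_1 = 11 and 3^1 + 2·4^1 = 11; h_2 = 41 and 3^2 + 2·4^2 = 41.
Assume h_j = 3^j + 2·4^j for all 1 ≤ j ≤ m, where m ≥ 2.
Then h_{m+1} = 7h_m − 12h_{m−1} = 7·(3^m + 2·4^m) − 12·(3^{m−1} + 2·4^{m−1}) = (7·3 − 12)3^{m−1} + 2·(7·4 − 12)4^{m−1} = 9·3^{m−1} + 32·4^{m−1} = 3^{m+1} + 2·4^{m+1}.
By strong induction, h_n = 3^n + 2·4^n for all n ≥ 1.

h_n = 3^n + 2·4^n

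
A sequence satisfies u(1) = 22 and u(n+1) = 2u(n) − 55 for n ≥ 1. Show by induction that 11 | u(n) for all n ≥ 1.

Base case: u(1) = 22 = 11·2, so 11 | u(1).
Assume 11 | u(r), so u(r) = 11t for some integer t.
Then u(r+1) = 2u(r) − 55 = 2·(11t) − 55 = 11(2t − 5), so 11 | u(r+1).
This completes the inductive step, so 11 | u(n) for all n ≥ 1.

11 | u(n)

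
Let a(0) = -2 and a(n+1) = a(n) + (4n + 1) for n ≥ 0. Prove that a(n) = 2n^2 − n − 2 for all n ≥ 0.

Base case: a(0) = -2, and 2·0^2 − 0 − 2 = -2.
Assume a(m) = 2m^2 − m − 2.
Then a(m+1) = a(m) + (4m + 1) = (2m^2 − m − 2) + (4m + 1) = 2m^2 + 3m − 1,
and 2·(m+1)^2 − (m+1) − 2 = 2m^2 + 3m − 1.
This completes the inductive step, so a(n) = 2n^2 − n − 2 for all n ≥ 0.

a(n) = 2n^2 − n − 2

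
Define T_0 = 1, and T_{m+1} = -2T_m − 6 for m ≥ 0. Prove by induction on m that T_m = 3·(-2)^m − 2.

Base case: T_0 = 1, and 3·(-2)^0 − 2 = 3 − 2 = 1.
Assume T_k = 3·(-2)^k − 2 for some k ≥ 0.
Then T_{k+1} = -2T_k − 6 = -2·(3·(-2)^k − 2) − 6 = -6·(-2)^k + 4 − 6 = 3·(-2)^{k+1} − 2.
So the formula holds for k+1, and by induction T_m = 3·(-2)^m − 2 for all m ≥ 0.

T_m = 3·(-2)^m − 2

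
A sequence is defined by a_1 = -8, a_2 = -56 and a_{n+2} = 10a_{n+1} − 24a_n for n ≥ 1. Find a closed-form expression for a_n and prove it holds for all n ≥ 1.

Claim: a_n = 4^n − 2·6^n.

Base cases: a_1 = -8 and 4^1 − 2·6^1 = -8; a_2 = -56 and 4^2 − 2·6^2 = -56.
Assume a_i = 4^i − 2·6^i for all 1 ≤ i ≤ j, where j ≥ 2.
Then a_{j+1} = 10a_j − 24a_{j−1} = 10·(4^j − 2·6^j) − 24·(4^{j−1} − 2·6^{j−1}) = (10·4 − 24)4^{j−1} − 2·(10·6 − 24)6^{j−1} = 16·4^{j−1} − 72·6^{j−1} = 4^{j+1} − 2·6^{j+1}.
This completes the inductive step, so a_n = 4^n − 2·6^n for all n ≥ 1.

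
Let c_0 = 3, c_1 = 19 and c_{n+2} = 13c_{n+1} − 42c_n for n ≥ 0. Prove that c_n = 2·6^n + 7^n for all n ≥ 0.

Base cases: c_0 = 3 and 2·6^0 + 7^0 = 3; c_1 = 19 and 2·6^1 + 7^1 = 19.
Assume c_i = 2·6^i + 7^i for all 0 ≤ i ≤ j, where j ≥ 1.
Then c_{j+1} = 13c_j − 42c_{j−1} = 13·(2·6^j + 7^j) − 42·(2·6^{j−1} + 7^{j−1}) = 2·(13·6 − 42)6^{j−1} + (13·7 − 42)7^{j−1} = 72·6^{j−1} + 49·7^{j−1} = 2·6^{j+1} + 7^{j+1}.
Hence c_n = 2·6^n + 7^n for every n ≥ 0, by strong induction.

c_n = 2·6^n + 7^n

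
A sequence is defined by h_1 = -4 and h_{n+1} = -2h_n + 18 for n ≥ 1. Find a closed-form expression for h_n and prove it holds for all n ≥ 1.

Claim: h_n = 5·(-2)^n + 6.

Base case: h_1 = -4, and 5·(-2)^1 + 6 = -10 + 6 = -4.
Assume h_m = 5·(-2)^m + 6 for some m ≥ 1.
Then h_{m+1} = -2h_m + 18 = -2·(5·(-2)^m + 6) + 18 = -10·(-2)^m − 12 + 18 = 5·(-2)^{m+1} + 6.
Hence h_n = 5·(-2)^n + 6 for every n ≥ 1, by induction.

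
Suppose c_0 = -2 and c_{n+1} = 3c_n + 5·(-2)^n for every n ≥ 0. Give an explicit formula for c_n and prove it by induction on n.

Claim: c_n = -3^n − (-2)^n.

Base case: c_0 = -2, and -3^0 − (-2)^0 = -1 − 1 = -2.
Assume c_r = -3^r − (-2)^r for some r ≥ 0.
Then c_{r+1} = 3c_r + 5·(-2)^r = 3·(-3^r − (-2)^r) + 5·(-2)^r = -3^{r+1} − 3·(-2)^r + 5·(-2)^r = -3^{r+1} + 2·(-2)^r = -3^{r+1} − (-2)^{r+1}.
So the formula holds for r+1, and by induction c_n = -3^n − (-2)^n for all n ≥ 0.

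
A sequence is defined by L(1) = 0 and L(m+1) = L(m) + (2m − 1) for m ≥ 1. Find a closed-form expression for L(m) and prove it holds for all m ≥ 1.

Claim: L(m) = m^2 − 2m + 1.

Base case: L(1) = 0, and 1^2 − 2·1 + 1 = 0.
Assume L(j) = j^2 − 2j + 1.
Then L(j+1) = L(j) + (2j − 1) = (j^2 − 2j + 1) + (2j − 1) = j^2,
and (j+1)^2 − 2·(j+1) + 1 = j^2.
This completes the inductive step, so L(m) = m^2 − 2m + 1 for all m ≥ 1.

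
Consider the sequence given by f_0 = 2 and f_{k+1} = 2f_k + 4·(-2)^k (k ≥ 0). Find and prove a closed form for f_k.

Claim: f_k = 3·2^k − (-2)^k.

Base case: f_0 = 2, and 3·2^0 − (-2)^0 = 3 − 1 = 2.
Assume f_j = 3·2^j − (-2)^j for some j ≥ 0.
Then f_{j+1} = 2f_j + 4·(-2)^j = 2·(3·2^j − (-2)^j) + 4·(-2)^j = 3·2^{j+1} − 2·(-2)^j + 4·(-2)^j = 3·2^{j+1} + 2·(-2)^j = 3·2^{j+1} − (-2)^{j+1}.
This completes the inductive step, so f_k = 3·2^k − (-2)^k for all k ≥ 0.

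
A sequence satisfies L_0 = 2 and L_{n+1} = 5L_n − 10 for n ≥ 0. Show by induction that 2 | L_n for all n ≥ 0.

Base case: L_0 = 2 = 2·1, so 2 | L_0.
Assume 2 | L_j, so L_j = 2t for some integer t.
Then L_{j+1} = 5L_j − 10 = 5·(2t) − 10 = 2(5t − 5), so 2 | L_{j+1}.
By induction, 2 | L_n for all n ≥ 0.

2 | L_n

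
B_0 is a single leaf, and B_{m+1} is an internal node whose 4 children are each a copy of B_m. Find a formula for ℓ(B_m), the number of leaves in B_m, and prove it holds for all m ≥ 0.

Claim: ℓ(B_m) = 4^m.

Base case: ℓ(B_0) = 1, and 4^0 = 1.
Assume ℓ(B_r) = 4^r.
Then ℓ(B_{r+1}) = 4·ℓ(B_r) = 4·4^r = 4^{r+1}.
Hence ℓ(B_m) = 4^m for every m ≥ 0, by induction.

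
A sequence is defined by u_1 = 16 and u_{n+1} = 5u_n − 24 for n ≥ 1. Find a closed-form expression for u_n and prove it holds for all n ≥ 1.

Claim: u_n = 2·5^n + 6.

Base case: u_1 = 16, and 2·5^1 + 6 = 10 + 6 = 16.
Assume u_j = 2·5^j + 6 for some j ≥ 1.
Then u_{j+1} = 5u_j − 24 = 5·(2·5^j + 6) − 24 = 10·5^j + 30 − 24 = 2·5^{j+1} + 6.
Hence u_n = 2·5^n + 6 for every n ≥ 1, by induction.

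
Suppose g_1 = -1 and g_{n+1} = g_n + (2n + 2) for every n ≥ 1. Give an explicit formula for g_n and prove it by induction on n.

Claim: g_n = n^2 + n − 3.

Base case: g_1 = -1, and 1^2 + 1 − 3 = -1.
Assume g_m = m^2 + m − 3.
Then g_{m+1} = g_m + (2m + 2) = (m^2 + m − 3) + (2m + 2) = m^2 + 3m − 1,
and (m+1)^2 + (m+1) − 3 = m^2 + 3m − 1.
Hence g_n = n^2 + n − 3 for every n ≥ 1, by induction.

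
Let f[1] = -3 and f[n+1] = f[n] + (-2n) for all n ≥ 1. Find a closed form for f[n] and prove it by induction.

Claim: f[n] = -n^2 + n − 3.

Base case: f[1] = -3, and -1^2 + 1 − 3 = -3.
Assume f[k] = -k^2 + k − 3.
Then f[k+1] = f[k] + (-2k) = (-k^2 + k − 3) + (-2k) = -k^2 − k − 3,
and -(k+1)^2 + (k+1) − 3 = -k^2 − k − 3.
This completes the inductive step, so f[n] = -n^2 + n − 3 for all n ≥ 1.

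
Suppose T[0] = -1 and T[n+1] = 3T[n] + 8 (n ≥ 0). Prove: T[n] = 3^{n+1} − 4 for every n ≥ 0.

Base case: T[0] = -1, and 3^{0+1} − 4 = 3 − 4 = -1.
Assume T[j] = 3^{j+1} − 4 for some j ≥ 0.
Then T[j+1] = 3T[j] + 8 = 3·(3^{j+1} − 4) + 8 = 3^{j+2} − 12 + 8 = 3^{j+2} − 4.
By induction, T[n] = 3^{n+1} − 4 for all n ≥ 0.

T[n] = 3^{n+1} − 4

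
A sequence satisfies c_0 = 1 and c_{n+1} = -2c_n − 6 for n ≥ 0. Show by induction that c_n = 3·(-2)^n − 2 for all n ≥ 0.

Base case: c_0 = 1, and 3·(-2)^0 − 2 = 3 − 2 = 1.
Assume c_r = 3·(-2)^r − 2 for some r ≥ 0.
Then c_{r+1} = -2c_r − 6 = -2·(3·(-2)^r − 2) − 6 = -6·(-2)^r + 4 − 6 = 3·(-2)^{r+1} − 2.
Hence c_n = 3·(-2)^n − 2 for every n ≥ 0, by induction.

c_n = 3·(-2)^n − 2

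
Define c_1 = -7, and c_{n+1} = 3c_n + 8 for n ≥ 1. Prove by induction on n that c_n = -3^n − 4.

Base case: c_1 = -7, and -3^1 − 4 = -3 − 4 = -7.
Assume c_m = -3^m − 4 for some m ≥ 1.
Then c_{m+1} = 3c_m + 8 = 3·(-3^m − 4) + 8 = -3^{m+1} − 12 + 8 = -3^{m+1} − 4.
By induction, c_n = -3^n − 4 for all n ≥ 1.

c_n = -3^n − 4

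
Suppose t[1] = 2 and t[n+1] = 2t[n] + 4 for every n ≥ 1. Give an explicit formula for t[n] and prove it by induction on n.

Claim: t[n] = 3·2^n − 4.

Base case: t[1] = 2, and 3·2^1 − 4 = 6 − 4 = 2.
Assume t[k] = 3·2^k − 4 for some k ≥ 1.
Then t[k+1] = 2t[k] + 4 = 2·(3·2^k − 4) + 4 = 6·2^k − 8 + 4 = 3·2^{k+1} − 4.
So the formula holds for k+1, and by induction t[n] = 3·2^n − 4 for all n ≥ 1.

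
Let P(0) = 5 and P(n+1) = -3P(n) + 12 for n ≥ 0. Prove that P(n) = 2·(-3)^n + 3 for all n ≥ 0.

Base case: P(0) = 5, and 2·(-3)^0 + 3 = 2 + 3 = 5.
Assume P(m) = 2·(-3)^m + 3 for some m ≥ 0.
Then P(m+1) = -3P(m) + 12 = -3·(2·(-3)^m + 3) + 12 = -6·(-3)^m − 9 + 12 = 2·(-3)^{m+1} + 3.
Hence P(n) = 2·(-3)^n + 3 for every n ≥ 0, by induction.

P(n) = 2·(-3)^n + 3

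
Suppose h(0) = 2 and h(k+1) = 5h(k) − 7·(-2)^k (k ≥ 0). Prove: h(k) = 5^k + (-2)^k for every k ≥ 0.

Base case: h(0) = 2, and 5^0 + (-2)^0 = 1 + 1 = 2.
Assume h(j) = 5^j + (-2)^j for some j ≥ 0.
Then h(j+1) = 5h(j) − 7·(-2)^j = 5·(5^j + (-2)^j) − 7·(-2)^j = 5^{j+1} + 5·(-2)^j − 7·(-2)^j = 5^{j+1} − 2·(-2)^j = 5^{j+1} + (-2)^{j+1}.
So the formula holds for j+1, and by induction h(k) = 5^k + (-2)^k for all k ≥ 0.

h(k) = 5^k + (-2)^k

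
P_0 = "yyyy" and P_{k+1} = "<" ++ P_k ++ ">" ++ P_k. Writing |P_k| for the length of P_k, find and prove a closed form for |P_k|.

Claim: |P_k| = 6·2^k − 2.

Base case: |P_0| = 4, and 6·2^0 − 2 = 4.
Assume |P_m| = 6·2^m − 2.
Then |P_{m+1}| = 1 + |P_m| + 1 + |P_m| = 2|P_m| + 2 = 2(6·2^m − 2) + 2 = 6·2^{m+1} − 4 + 2 = 6·2^{m+1} − 2.
Hence |P_k| = 6·2^k − 2 for every k ≥ 0, by induction.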